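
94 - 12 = 82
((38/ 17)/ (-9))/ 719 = -38/ 110007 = -0.00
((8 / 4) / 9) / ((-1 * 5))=-2 / 45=-0.04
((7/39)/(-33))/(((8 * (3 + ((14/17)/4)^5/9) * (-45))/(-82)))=-3259991672/7894285895925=-0.00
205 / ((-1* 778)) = -0.26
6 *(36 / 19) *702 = 151632 / 19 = 7980.63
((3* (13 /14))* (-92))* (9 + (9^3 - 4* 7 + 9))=-1289886 /7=-184269.43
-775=-775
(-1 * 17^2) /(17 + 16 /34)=-4913 /297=-16.54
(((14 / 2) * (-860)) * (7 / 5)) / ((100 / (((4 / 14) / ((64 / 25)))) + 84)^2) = -43 / 4900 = -0.01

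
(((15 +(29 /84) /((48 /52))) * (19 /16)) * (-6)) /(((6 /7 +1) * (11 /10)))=-1472215 /27456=-53.62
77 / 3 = 25.67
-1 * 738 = -738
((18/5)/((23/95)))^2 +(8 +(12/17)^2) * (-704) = -880851100/152881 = -5761.68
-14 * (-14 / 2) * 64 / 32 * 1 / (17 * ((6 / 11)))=1078 / 51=21.14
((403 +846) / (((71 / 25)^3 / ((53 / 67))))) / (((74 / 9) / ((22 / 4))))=102398484375 / 3549045476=28.85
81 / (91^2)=81 / 8281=0.01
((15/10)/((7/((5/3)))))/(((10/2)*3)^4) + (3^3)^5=14348907.00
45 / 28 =1.61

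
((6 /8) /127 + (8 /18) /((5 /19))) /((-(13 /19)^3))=-5.29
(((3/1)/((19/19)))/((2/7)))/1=21/2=10.50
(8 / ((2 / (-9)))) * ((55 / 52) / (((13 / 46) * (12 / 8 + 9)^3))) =-20240 / 173901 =-0.12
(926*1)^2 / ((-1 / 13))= -11147188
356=356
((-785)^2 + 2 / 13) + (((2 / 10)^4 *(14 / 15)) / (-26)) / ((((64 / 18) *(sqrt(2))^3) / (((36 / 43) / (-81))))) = 7 *sqrt(2) / 167700000 + 8010927 / 13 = 616225.15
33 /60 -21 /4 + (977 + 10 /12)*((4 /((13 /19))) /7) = 811.95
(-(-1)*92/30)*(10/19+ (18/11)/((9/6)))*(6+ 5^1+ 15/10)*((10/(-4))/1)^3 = -2429375/2508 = -968.65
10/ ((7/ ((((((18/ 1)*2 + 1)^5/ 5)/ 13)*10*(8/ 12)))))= 2773758280/ 273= 10160286.74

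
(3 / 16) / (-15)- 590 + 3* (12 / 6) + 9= -46001 / 80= -575.01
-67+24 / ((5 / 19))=121 / 5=24.20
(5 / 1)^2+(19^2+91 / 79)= 387.15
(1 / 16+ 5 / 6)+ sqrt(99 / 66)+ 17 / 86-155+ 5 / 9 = -949549 / 6192+ sqrt(6) / 2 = -152.13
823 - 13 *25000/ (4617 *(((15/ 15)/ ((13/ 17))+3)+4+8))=200332673/ 244701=818.68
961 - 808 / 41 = 38593 / 41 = 941.29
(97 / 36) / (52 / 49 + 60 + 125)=4753 / 328212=0.01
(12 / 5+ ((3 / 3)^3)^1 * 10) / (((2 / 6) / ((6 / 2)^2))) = 1674 / 5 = 334.80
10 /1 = 10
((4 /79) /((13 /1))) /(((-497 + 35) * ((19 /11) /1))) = -2 /409773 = -0.00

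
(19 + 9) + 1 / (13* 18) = 6553 / 234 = 28.00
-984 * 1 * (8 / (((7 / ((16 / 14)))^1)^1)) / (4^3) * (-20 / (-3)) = -6560 / 49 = -133.88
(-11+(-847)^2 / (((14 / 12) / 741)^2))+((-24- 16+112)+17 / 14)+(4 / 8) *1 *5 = 289407417220.71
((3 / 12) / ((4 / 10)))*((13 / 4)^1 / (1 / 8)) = 16.25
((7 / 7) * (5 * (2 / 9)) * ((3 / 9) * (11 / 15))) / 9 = 22 / 729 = 0.03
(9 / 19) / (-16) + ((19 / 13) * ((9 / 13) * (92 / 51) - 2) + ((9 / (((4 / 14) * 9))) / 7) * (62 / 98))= -34711401 / 42796208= -0.81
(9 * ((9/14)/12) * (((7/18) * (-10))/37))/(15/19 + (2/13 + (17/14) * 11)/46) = -596505/12750274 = -0.05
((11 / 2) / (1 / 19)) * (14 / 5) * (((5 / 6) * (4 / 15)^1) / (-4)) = -1463 / 90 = -16.26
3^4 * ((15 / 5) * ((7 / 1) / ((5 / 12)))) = 20412 / 5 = 4082.40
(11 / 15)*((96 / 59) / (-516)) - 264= -10046608 / 38055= -264.00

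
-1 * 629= -629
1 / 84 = 0.01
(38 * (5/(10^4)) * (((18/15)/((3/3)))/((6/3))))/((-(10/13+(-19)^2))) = -0.00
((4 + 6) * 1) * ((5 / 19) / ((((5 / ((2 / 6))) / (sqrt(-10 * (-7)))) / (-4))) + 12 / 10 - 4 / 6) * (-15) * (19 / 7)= -1520 / 7 + 200 * sqrt(70) / 7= 21.90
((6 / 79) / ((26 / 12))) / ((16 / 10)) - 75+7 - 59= -260813 / 2054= -126.98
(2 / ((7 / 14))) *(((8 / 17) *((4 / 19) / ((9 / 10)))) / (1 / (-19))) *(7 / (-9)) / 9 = 8960 / 12393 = 0.72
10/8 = 5/4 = 1.25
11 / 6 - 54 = -313 / 6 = -52.17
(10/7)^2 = 100/49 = 2.04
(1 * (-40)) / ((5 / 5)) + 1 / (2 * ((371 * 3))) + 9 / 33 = -972751 / 24486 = -39.73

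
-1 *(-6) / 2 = 3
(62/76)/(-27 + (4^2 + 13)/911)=-0.03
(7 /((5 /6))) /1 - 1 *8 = 2 /5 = 0.40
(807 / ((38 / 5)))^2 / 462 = 5427075 / 222376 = 24.40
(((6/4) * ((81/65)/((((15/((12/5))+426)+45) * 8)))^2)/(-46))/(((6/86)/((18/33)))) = -846369/31163704543400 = -0.00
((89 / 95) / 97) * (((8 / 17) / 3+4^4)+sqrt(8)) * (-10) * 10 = -23253920 / 93993 - 3560 * sqrt(2) / 1843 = -250.13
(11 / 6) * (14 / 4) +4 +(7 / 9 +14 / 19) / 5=36661 / 3420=10.72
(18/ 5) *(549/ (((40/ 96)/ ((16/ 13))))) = 1897344/ 325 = 5837.98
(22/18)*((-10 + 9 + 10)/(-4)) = -11/4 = -2.75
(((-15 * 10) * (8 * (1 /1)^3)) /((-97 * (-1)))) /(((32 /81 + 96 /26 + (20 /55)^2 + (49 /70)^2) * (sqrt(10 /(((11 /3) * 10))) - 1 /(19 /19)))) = 1911195000 * sqrt(33) /5820624389 + 21023145000 /5820624389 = 5.50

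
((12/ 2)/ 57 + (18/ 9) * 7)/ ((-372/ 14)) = -938/ 1767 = -0.53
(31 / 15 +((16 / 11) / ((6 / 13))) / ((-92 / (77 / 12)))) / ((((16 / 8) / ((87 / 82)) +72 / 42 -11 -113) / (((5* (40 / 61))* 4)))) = -0.20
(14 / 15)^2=196 / 225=0.87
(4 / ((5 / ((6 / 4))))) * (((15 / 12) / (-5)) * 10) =-3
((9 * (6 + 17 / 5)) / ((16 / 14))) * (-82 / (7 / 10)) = -17343 / 2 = -8671.50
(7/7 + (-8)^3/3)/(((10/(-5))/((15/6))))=212.08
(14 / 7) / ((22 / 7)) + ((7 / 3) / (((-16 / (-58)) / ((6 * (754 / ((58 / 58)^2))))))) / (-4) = -841785 / 88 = -9565.74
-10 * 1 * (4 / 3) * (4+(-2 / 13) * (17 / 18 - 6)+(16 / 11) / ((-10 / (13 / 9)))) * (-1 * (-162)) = -108528 / 11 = -9866.18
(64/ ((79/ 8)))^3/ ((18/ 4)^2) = 536870912/ 39936159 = 13.44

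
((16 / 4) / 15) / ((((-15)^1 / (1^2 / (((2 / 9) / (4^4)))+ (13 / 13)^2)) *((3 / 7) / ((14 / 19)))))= -451976 / 12825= -35.24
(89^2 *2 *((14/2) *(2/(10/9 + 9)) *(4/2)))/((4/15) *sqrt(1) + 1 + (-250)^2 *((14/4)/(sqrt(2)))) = 0.28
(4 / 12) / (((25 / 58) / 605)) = 7018 / 15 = 467.87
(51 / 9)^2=289 / 9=32.11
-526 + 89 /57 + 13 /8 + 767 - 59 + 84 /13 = 1136089 /5928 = 191.65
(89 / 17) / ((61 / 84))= 7476 / 1037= 7.21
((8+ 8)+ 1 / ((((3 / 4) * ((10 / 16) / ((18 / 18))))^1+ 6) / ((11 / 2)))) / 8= 436 / 207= 2.11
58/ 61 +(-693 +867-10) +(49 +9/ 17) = 222416/ 1037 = 214.48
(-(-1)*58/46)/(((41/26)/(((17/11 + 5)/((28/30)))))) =407160/72611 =5.61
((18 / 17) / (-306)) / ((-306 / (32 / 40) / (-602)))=-1204 / 221085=-0.01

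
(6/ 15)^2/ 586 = 2/ 7325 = 0.00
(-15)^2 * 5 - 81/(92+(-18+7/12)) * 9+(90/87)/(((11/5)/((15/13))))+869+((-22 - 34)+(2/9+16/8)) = 64502970176/33404085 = 1930.99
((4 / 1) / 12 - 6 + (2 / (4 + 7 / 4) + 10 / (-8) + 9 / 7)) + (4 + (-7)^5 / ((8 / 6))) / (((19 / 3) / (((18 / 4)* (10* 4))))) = -13146826033 / 36708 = -358146.07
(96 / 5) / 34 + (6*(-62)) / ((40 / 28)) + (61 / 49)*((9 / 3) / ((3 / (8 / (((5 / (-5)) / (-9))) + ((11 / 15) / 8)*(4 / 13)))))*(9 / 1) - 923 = -5814019 / 15470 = -375.83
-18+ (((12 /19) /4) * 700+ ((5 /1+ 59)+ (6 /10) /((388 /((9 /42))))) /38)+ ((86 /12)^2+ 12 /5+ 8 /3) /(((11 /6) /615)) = 215967710379 /11352880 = 19023.17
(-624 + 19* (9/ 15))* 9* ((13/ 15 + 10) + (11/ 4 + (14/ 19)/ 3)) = -145213767/ 1900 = -76428.30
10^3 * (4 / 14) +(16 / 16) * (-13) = 1909 / 7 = 272.71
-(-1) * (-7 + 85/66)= -377/66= -5.71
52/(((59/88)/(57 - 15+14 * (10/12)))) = 736736/177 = 4162.35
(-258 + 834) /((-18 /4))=-128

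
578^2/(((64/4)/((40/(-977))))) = -835210/977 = -854.87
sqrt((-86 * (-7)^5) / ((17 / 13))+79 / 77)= sqrt(1893925007205) / 1309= 1051.34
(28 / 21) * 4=16 / 3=5.33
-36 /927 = -4 /103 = -0.04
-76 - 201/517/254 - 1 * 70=-19172629/131318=-146.00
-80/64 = -5/4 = -1.25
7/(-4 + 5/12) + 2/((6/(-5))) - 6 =-1241/129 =-9.62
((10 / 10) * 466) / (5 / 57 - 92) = -26562 / 5239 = -5.07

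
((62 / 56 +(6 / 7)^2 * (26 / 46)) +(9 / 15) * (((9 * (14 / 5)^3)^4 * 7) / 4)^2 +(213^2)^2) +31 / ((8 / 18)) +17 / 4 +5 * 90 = 4265404037419683072.50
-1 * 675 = -675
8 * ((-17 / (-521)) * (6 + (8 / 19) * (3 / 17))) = 15696 / 9899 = 1.59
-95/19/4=-5/4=-1.25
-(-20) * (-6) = -120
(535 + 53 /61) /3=10896 /61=178.62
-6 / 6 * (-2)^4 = -16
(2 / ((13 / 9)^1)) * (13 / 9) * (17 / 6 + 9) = 23.67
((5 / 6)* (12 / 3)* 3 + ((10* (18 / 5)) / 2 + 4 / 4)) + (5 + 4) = 38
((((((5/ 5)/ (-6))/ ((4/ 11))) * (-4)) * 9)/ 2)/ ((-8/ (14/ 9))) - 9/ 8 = -131/ 48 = -2.73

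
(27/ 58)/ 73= 0.01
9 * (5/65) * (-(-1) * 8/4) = 18/13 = 1.38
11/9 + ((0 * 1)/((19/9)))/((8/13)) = 11/9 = 1.22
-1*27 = -27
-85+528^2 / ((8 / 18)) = 627179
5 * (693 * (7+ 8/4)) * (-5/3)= -51975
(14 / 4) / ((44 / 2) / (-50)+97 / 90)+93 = 4038 / 41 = 98.49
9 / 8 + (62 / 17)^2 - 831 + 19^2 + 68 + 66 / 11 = -381.57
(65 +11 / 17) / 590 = 558 / 5015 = 0.11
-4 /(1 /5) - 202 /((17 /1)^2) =-5982 /289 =-20.70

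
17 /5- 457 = -2268 /5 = -453.60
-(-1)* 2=2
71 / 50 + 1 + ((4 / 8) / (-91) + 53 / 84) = 83141 / 27300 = 3.05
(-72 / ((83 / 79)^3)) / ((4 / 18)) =-159744636 / 571787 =-279.38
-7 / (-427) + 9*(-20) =-179.98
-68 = -68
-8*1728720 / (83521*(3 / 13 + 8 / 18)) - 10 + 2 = -1670867192 / 6598159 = -253.23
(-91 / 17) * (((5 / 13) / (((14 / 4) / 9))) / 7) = -90 / 119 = -0.76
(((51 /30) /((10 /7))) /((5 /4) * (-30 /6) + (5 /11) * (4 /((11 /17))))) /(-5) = 0.07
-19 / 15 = -1.27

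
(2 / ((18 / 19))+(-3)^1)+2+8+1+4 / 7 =673 / 63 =10.68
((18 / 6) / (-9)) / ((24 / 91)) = -91 / 72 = -1.26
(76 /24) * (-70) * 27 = -5985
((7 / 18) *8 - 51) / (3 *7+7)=-431 / 252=-1.71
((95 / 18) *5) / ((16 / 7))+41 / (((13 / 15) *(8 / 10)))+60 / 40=270241 / 3744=72.18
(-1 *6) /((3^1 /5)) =-10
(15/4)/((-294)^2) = 5/115248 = 0.00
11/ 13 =0.85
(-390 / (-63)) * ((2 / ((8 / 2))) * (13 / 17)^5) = 24134045 / 29816997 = 0.81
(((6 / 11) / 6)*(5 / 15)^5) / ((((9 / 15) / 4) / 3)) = 20 / 2673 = 0.01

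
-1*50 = -50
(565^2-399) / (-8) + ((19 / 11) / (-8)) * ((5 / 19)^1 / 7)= -24549607 / 616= -39853.26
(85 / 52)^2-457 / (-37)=1503053 / 100048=15.02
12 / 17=0.71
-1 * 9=-9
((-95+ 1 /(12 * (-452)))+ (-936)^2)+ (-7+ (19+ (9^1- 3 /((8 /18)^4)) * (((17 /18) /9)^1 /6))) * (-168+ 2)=1365607831153 /1562112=874206.09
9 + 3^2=18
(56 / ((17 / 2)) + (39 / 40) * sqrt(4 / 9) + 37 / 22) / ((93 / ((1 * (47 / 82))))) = 1567967 / 28521240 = 0.05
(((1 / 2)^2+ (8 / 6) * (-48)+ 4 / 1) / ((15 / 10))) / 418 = -239 / 2508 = -0.10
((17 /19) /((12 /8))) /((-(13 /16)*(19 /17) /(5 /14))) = -23120 /98553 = -0.23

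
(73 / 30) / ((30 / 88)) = 7.14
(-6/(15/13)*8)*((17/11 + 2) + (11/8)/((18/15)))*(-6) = 64402/55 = 1170.95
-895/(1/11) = -9845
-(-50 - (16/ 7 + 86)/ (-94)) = 16141/ 329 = 49.06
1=1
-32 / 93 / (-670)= 16 / 31155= 0.00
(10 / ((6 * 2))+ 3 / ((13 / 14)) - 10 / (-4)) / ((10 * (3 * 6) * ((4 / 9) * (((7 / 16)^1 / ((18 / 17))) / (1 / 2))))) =768 / 7735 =0.10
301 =301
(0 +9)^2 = 81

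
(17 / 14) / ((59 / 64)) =544 / 413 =1.32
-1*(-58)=58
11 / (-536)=-11 / 536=-0.02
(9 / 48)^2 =9 / 256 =0.04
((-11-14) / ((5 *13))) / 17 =-5 / 221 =-0.02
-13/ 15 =-0.87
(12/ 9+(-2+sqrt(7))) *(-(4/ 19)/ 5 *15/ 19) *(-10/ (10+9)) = -80/ 6859+120 *sqrt(7)/ 6859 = 0.03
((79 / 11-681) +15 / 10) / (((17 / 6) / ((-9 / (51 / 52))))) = 6922188 / 3179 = 2177.47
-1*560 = -560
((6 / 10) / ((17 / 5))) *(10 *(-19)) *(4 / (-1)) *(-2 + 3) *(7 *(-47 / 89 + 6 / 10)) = 67.51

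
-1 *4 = -4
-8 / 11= -0.73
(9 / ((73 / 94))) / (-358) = -0.03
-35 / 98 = -5 / 14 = -0.36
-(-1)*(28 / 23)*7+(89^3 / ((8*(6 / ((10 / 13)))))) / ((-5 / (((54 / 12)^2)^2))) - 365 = -35474288805 / 38272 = -926899.27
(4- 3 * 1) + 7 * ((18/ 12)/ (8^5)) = 65557/ 65536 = 1.00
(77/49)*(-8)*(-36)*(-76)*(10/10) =-240768/7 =-34395.43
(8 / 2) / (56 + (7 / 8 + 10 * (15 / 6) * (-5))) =-32 / 545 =-0.06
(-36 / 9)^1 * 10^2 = -400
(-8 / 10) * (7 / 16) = -7 / 20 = -0.35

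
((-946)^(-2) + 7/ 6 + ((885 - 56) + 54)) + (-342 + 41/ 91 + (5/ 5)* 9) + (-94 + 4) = 112778656967/ 244312068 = 461.62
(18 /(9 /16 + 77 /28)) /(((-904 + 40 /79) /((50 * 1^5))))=-23700 /78811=-0.30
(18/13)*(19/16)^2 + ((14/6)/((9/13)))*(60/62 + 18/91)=2730215/464256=5.88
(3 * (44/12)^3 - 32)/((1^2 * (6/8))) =4172/27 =154.52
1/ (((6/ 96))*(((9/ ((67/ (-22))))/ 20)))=-10720/ 99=-108.28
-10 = -10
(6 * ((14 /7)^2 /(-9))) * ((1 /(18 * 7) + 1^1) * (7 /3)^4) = -174244 /2187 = -79.67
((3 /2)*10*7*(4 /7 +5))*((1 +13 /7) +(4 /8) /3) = 1768.93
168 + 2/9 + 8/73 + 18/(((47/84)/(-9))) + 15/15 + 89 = -963428/30879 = -31.20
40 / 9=4.44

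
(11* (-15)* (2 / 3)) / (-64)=55 / 32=1.72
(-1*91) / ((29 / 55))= -5005 / 29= -172.59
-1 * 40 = -40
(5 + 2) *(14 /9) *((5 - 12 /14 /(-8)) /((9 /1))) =1001 /162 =6.18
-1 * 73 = -73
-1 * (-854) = 854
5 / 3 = 1.67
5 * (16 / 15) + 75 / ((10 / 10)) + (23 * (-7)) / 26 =5783 / 78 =74.14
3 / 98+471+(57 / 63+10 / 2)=140219 / 294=476.94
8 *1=8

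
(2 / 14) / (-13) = -1 / 91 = -0.01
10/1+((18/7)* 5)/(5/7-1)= -35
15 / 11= 1.36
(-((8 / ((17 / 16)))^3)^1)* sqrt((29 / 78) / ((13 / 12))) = -2097152* sqrt(58) / 63869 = -250.07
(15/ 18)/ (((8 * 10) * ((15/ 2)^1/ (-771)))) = -257/ 240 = -1.07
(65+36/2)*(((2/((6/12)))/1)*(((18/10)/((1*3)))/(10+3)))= 996/65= 15.32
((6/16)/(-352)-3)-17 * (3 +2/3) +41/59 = -32218387/498432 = -64.64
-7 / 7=-1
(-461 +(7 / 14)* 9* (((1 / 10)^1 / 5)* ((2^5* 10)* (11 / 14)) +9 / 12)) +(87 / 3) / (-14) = -122379 / 280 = -437.07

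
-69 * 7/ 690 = -7/ 10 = -0.70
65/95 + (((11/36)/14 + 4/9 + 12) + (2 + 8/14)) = 150553/9576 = 15.72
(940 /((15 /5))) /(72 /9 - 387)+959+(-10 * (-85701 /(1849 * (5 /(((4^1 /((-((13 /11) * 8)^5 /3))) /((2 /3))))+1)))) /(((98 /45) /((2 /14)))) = 428869158778159280074 /447591081795078291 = 958.17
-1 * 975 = -975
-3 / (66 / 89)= -89 / 22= -4.05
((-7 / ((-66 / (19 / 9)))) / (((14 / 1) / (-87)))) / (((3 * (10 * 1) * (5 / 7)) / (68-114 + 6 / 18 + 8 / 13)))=6776749 / 2316600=2.93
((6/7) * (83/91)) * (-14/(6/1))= -166/91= -1.82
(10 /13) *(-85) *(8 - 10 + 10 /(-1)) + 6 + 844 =21250 /13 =1634.62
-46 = -46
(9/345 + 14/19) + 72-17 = 121842/2185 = 55.76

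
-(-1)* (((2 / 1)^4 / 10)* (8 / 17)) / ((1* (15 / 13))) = 0.65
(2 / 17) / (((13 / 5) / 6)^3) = 54000 / 37349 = 1.45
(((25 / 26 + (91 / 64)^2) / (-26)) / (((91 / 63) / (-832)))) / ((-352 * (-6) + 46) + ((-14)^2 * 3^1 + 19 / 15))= 21445155 / 891433088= 0.02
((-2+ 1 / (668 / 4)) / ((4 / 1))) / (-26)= 333 / 17368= 0.02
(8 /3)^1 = 8 /3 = 2.67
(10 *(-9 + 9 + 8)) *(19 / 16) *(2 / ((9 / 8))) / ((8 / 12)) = 760 / 3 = 253.33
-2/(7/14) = -4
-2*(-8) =16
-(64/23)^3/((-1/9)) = 2359296/12167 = 193.91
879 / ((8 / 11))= 9669 / 8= 1208.62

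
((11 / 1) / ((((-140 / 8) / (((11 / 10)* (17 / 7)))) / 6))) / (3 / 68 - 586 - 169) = 76296 / 5717075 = 0.01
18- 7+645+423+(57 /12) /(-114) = 1078.96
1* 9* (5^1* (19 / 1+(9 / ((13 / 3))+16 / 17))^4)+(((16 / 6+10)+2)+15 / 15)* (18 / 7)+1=176604053499558049 / 16698102967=10576294.44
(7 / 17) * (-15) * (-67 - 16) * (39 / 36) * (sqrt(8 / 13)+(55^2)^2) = 2905 * sqrt(26) / 34+345573353125 / 68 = 5081961511.03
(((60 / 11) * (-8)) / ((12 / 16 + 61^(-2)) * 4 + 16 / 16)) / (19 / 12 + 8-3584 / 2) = 2679120 / 437854219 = 0.01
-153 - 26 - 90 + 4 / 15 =-4031 / 15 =-268.73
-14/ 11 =-1.27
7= 7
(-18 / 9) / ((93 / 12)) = -8 / 31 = -0.26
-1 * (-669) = 669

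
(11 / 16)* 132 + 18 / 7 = 2613 / 28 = 93.32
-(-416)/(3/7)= 2912/3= 970.67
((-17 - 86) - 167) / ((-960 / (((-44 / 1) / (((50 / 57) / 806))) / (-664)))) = 2274129 / 132800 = 17.12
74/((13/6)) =444/13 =34.15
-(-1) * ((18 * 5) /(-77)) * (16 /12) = -120 /77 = -1.56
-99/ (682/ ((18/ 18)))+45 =2781/ 62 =44.85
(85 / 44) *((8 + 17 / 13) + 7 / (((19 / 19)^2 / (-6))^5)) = -60137075 / 572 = -105134.75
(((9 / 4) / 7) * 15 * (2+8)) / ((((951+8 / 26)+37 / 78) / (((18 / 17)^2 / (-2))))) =-0.03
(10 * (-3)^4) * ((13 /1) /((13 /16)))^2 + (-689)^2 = 682081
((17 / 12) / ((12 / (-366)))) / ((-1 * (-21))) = -1037 / 504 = -2.06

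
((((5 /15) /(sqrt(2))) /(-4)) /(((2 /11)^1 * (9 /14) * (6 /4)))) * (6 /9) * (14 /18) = -539 * sqrt(2) /4374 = -0.17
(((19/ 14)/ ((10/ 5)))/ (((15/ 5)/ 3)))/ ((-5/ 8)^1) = -1.09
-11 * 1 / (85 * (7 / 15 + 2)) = -33 / 629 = -0.05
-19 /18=-1.06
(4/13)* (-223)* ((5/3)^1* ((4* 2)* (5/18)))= -89200/351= -254.13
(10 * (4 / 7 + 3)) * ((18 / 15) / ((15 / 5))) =100 / 7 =14.29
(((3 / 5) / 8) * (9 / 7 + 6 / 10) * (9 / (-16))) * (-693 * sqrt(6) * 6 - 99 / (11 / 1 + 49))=810.38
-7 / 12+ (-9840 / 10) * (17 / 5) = -200771 / 60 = -3346.18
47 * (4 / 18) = 94 / 9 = 10.44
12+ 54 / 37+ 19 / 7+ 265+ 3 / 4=292073 / 1036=281.92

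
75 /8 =9.38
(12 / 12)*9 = 9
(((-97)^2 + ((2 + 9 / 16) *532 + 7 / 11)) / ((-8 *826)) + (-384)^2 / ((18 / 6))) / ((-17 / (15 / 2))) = -214358524455 / 9885568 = -21683.99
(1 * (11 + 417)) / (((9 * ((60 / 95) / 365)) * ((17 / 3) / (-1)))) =-742045 / 153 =-4849.97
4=4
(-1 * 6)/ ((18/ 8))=-8/ 3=-2.67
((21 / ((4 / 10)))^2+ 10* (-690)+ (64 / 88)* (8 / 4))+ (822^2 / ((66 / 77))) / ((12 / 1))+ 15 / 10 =2708231 / 44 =61550.70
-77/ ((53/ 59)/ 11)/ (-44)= 4543/ 212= 21.43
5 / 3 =1.67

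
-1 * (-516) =516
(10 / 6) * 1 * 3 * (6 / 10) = 3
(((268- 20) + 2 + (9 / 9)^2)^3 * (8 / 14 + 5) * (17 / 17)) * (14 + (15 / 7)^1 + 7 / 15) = 1463338884.38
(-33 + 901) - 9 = 859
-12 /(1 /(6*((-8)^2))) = -4608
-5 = -5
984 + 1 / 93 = 91513 / 93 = 984.01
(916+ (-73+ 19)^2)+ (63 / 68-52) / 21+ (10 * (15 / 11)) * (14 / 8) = 60529703 / 15708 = 3853.43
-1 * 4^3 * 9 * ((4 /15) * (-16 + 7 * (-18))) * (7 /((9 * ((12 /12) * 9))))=254464 /135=1884.92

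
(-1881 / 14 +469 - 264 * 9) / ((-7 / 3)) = 85737 / 98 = 874.87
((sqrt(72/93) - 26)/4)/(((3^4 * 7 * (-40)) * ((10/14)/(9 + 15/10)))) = 91/21600 - 7 * sqrt(186)/669600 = 0.00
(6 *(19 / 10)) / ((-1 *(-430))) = 57 / 2150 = 0.03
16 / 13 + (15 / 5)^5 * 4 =12652 / 13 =973.23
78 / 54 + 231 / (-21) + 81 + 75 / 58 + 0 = 72.74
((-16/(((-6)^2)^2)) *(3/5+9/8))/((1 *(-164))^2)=-23/29047680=-0.00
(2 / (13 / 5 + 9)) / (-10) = -1 / 58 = -0.02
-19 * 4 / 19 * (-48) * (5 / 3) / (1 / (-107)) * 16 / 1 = -547840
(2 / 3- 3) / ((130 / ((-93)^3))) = 1876833 / 130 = 14437.18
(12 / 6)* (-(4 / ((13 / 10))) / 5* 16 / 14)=-128 / 91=-1.41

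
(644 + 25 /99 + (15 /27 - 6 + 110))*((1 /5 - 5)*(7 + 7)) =-8302784 /165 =-50319.90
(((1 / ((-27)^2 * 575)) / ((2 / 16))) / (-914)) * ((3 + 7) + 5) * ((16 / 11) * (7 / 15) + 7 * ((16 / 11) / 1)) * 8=-57344 / 2107192725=-0.00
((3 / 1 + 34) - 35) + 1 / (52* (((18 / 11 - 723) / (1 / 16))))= 2.00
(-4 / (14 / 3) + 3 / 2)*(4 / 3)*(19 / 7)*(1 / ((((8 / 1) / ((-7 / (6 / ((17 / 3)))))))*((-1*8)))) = 323 / 1344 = 0.24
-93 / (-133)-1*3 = -306 / 133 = -2.30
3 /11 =0.27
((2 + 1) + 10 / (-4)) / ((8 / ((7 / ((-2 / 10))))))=-35 / 16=-2.19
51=51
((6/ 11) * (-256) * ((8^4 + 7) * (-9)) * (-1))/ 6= -859392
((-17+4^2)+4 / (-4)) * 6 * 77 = -924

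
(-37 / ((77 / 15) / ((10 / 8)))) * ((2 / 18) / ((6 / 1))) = -925 / 5544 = -0.17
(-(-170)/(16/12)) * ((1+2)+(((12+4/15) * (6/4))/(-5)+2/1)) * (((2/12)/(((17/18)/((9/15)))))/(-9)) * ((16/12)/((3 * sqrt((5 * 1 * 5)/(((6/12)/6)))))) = -11 * sqrt(3)/375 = -0.05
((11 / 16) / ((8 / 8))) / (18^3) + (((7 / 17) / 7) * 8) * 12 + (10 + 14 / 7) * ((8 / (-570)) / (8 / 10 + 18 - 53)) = 3236708275 / 572655744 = 5.65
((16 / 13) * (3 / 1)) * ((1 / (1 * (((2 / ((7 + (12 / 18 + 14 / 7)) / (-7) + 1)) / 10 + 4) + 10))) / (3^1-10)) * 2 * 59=-226560 / 49049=-4.62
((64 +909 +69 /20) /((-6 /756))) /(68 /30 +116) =-3690981 /3548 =-1040.30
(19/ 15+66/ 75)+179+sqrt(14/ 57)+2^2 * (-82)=-11014/ 75+sqrt(798)/ 57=-146.36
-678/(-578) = 339/289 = 1.17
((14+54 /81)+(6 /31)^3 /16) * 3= 2621689 /59582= 44.00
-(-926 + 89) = 837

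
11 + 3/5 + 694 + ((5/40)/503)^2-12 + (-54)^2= 292243611653/80962880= 3609.60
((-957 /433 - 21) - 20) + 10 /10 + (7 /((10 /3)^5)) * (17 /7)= -1825911277 /43300000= -42.17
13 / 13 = 1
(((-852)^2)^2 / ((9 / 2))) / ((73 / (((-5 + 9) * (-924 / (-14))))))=423474176392.77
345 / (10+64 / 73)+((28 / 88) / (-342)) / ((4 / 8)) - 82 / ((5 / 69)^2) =-290943298739 / 18668925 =-15584.36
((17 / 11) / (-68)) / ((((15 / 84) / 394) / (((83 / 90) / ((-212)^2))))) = -114457 / 111236400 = -0.00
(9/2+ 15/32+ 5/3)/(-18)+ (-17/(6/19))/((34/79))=-216781/1728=-125.45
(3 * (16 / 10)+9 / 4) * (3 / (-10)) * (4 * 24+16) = -5922 / 25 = -236.88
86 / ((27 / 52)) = 4472 / 27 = 165.63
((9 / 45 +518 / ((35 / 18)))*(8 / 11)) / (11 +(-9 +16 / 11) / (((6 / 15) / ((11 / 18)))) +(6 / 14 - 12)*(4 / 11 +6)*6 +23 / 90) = -383904 / 875339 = -0.44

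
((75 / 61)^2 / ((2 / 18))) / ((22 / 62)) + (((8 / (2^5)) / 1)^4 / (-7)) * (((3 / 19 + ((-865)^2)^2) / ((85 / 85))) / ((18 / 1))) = -217690476965294209 / 12542568192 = -17356132.62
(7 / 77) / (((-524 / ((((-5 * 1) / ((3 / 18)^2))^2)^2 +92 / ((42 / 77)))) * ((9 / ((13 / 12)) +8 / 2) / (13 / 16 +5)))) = -634580021959 / 7377920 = -86010.69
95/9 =10.56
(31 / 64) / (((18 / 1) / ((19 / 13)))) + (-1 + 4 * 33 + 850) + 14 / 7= 14721997 / 14976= 983.04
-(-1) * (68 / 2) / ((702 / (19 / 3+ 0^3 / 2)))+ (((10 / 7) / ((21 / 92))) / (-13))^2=17699399 / 32867289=0.54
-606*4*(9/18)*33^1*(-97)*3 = 11638836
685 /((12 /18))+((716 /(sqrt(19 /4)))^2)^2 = 8410118320607 /722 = 11648363324.94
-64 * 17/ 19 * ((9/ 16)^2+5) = -23137/ 76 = -304.43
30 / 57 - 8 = -142 / 19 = -7.47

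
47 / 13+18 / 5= 469 / 65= 7.22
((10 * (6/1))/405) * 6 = 8/9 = 0.89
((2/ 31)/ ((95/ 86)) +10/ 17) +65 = 3286599/ 50065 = 65.65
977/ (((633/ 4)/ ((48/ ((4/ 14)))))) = 218848/ 211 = 1037.19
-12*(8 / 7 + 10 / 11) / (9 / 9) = -1896 / 77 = -24.62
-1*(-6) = 6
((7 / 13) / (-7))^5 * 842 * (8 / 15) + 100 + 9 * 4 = 757430984 / 5569395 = 136.00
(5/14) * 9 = 45/14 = 3.21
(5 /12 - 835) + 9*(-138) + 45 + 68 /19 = -462385 /228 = -2028.00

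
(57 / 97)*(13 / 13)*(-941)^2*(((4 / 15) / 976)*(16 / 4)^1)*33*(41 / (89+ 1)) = 7587686689 / 887550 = 8549.02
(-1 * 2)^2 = 4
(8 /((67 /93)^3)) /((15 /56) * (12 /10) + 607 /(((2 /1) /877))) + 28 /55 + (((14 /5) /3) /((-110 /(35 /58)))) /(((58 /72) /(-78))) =20838771210276208 /20736236319553315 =1.00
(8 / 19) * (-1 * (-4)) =1.68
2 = 2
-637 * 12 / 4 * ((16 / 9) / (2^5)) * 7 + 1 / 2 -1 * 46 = -2366 / 3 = -788.67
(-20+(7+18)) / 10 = 1 / 2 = 0.50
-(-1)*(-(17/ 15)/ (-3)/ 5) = 17/ 225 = 0.08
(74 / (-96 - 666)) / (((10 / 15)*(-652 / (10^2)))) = 925 / 41402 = 0.02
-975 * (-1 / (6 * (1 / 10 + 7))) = 1625 / 71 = 22.89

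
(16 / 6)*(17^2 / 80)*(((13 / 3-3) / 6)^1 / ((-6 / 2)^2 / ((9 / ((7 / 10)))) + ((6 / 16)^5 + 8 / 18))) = 557056 / 299733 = 1.86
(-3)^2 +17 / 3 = 44 / 3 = 14.67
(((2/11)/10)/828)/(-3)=-1/136620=-0.00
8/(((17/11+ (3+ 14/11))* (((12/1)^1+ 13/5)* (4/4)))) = 55/584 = 0.09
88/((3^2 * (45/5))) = 88/81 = 1.09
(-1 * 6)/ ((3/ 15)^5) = -18750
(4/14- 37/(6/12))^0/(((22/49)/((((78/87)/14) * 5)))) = 455/638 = 0.71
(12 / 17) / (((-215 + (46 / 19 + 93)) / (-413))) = 23541 / 9656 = 2.44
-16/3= -5.33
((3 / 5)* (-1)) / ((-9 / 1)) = 1 / 15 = 0.07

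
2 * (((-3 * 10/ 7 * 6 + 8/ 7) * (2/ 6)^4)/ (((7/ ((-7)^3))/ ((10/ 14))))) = 1720/ 81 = 21.23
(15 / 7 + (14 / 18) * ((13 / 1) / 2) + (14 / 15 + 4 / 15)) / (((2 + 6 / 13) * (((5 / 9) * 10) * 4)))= 68783 / 448000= 0.15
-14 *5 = -70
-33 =-33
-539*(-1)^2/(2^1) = -539/2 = -269.50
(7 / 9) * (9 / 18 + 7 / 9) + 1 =323 / 162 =1.99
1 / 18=0.06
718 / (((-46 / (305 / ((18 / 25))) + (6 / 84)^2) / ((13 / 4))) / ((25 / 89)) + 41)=43592696875 / 2482394059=17.56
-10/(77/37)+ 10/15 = -956/231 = -4.14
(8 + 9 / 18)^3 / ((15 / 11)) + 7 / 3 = 54323 / 120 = 452.69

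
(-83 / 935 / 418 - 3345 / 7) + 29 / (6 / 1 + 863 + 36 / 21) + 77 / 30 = -2377441115803 / 5002428585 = -475.26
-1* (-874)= 874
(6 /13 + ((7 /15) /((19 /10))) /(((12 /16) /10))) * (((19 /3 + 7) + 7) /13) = 506666 /86697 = 5.84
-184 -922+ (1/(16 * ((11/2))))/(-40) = -3893121/3520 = -1106.00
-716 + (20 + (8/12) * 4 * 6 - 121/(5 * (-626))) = -2128279/3130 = -679.96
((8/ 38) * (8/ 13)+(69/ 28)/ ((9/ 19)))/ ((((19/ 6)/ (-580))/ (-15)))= 481227450/ 32851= 14648.79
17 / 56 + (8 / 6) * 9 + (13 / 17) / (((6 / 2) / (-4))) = 32227 / 2856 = 11.28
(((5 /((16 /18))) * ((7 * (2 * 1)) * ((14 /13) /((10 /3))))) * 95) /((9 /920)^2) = 984998000 /39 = 25256358.97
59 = 59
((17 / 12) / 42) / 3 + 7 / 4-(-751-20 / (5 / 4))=1162367 / 1512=768.76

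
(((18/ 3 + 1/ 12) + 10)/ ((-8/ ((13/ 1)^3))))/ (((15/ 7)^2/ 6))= -20777029/ 3600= -5771.40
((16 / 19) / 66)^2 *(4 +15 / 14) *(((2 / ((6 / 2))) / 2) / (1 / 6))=4544 / 2751903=0.00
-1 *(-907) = 907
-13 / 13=-1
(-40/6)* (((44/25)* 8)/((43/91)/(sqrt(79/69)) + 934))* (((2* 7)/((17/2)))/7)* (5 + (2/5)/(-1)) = -79149328434176/727635226460325 + 506874368* sqrt(5451)/727635226460325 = -0.11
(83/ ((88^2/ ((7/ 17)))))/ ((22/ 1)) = 0.00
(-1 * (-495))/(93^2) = 55/961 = 0.06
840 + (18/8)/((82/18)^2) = 5648889/6724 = 840.11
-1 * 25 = -25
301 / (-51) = -301 / 51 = -5.90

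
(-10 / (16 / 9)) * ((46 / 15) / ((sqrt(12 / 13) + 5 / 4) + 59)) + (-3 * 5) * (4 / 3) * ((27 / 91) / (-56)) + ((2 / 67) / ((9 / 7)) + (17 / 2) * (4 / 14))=552 * sqrt(39) / 754861 + 1317171813409 / 579900827142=2.28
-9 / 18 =-1 / 2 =-0.50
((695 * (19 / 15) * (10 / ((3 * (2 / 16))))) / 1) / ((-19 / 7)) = -77840 / 9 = -8648.89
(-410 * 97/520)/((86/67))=-266459/4472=-59.58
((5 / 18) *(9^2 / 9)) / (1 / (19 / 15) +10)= 19 / 82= 0.23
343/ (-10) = -343/ 10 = -34.30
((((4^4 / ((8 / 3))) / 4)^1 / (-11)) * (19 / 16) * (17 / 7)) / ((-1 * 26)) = 969 / 4004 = 0.24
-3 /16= -0.19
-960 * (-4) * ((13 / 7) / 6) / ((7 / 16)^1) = 133120 / 49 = 2716.73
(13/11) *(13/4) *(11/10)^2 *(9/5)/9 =1859/2000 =0.93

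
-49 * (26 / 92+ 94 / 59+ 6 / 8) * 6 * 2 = -1543.99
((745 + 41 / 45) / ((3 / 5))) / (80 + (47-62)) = 2582 / 135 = 19.13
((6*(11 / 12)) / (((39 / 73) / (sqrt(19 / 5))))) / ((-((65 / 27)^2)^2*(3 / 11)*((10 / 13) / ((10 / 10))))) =-521579817*sqrt(95) / 1785062500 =-2.85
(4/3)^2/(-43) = -16/387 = -0.04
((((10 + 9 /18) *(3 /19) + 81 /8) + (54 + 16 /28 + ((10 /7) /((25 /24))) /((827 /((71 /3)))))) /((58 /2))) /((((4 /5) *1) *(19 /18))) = 90654147 /33437264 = 2.71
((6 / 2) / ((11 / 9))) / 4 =27 / 44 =0.61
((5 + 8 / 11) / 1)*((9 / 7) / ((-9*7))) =-9 / 77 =-0.12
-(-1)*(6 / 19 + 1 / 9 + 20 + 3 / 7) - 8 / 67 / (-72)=1672721 / 80199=20.86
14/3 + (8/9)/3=134/27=4.96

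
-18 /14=-9 /7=-1.29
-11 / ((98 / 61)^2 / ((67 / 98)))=-2742377 / 941192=-2.91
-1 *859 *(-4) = 3436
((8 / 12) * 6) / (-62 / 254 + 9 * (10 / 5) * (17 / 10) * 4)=2540 / 77569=0.03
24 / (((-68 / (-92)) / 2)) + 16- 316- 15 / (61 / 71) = -252.52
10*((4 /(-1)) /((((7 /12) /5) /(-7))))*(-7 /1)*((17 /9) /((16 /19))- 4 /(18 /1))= -33950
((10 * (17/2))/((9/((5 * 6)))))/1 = 850/3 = 283.33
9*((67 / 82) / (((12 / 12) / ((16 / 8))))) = 603 / 41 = 14.71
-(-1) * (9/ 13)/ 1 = 9/ 13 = 0.69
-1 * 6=-6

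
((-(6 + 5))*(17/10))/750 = -187/7500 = -0.02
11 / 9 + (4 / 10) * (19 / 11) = 947 / 495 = 1.91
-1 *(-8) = 8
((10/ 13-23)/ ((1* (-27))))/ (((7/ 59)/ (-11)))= -76.34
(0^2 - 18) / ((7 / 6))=-108 / 7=-15.43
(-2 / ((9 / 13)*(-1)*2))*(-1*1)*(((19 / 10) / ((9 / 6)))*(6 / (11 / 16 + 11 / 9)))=-7904 / 1375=-5.75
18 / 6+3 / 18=19 / 6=3.17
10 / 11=0.91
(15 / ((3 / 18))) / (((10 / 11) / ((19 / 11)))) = 171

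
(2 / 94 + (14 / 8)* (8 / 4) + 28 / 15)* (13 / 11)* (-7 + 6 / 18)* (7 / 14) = -98761 / 4653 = -21.23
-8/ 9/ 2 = -4/ 9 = -0.44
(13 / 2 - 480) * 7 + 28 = -6573 / 2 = -3286.50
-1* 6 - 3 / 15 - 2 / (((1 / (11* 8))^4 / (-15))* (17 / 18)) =161917746673 / 85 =1904914666.74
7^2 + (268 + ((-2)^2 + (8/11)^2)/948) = 9090746/28677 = 317.00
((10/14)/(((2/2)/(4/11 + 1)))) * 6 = 450/77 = 5.84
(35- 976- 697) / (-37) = 1638 / 37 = 44.27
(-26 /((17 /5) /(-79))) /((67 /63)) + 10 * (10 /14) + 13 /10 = 45963849 /79730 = 576.49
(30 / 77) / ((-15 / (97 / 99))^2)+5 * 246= 13923809468 / 11320155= 1230.00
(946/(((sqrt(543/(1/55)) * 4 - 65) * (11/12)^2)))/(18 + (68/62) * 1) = 311922/38552261 + 95976 * sqrt(29865)/192761305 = 0.09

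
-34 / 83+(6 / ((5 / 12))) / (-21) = -3182 / 2905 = -1.10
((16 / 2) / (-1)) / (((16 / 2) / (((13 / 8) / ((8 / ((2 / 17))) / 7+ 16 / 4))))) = -91 / 768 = -0.12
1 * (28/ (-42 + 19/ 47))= -1316/ 1955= -0.67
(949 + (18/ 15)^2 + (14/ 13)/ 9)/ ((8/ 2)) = 2780387/ 11700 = 237.64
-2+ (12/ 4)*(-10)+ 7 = -25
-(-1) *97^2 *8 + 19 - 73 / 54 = 4065641 / 54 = 75289.65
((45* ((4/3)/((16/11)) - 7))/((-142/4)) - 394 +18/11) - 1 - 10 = -618009/1562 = -395.65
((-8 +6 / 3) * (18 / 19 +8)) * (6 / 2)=-3060 / 19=-161.05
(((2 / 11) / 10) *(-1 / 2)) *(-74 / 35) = 37 / 1925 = 0.02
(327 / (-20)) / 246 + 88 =144211 / 1640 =87.93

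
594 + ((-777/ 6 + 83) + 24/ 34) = 18639/ 34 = 548.21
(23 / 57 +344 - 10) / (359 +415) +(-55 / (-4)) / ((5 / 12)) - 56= -995653 / 44118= -22.57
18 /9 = 2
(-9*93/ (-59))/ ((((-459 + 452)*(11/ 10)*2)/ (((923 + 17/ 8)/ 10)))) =-6194637/ 72688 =-85.22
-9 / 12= -3 / 4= -0.75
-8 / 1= -8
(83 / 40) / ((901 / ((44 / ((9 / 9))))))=913 / 9010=0.10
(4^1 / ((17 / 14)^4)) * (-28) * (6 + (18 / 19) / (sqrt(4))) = -529218816 / 1586899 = -333.49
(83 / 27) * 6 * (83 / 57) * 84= 385784 / 171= 2256.05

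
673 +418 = 1091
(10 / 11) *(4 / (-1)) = -40 / 11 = -3.64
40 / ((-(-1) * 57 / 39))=27.37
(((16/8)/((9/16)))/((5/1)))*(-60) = -128/3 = -42.67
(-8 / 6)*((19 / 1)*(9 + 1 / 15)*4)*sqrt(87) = -41344*sqrt(87) / 45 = -8569.58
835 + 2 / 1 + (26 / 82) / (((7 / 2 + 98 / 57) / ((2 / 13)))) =20418843 / 24395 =837.01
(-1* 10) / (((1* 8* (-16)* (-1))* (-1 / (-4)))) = -5 / 16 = -0.31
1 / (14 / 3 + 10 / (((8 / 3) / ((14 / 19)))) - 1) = 114 / 733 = 0.16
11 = 11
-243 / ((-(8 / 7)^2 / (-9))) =-107163 / 64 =-1674.42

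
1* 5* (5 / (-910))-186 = -33857 / 182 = -186.03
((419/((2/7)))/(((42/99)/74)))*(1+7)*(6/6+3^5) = 499320624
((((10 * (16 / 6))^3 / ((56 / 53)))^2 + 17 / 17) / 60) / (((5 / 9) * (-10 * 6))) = -11505664035721 / 71442000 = -161049.02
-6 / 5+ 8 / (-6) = -38 / 15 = -2.53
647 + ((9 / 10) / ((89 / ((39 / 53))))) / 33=335709007 / 518870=647.00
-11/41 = -0.27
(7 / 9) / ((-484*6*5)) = -7 / 130680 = -0.00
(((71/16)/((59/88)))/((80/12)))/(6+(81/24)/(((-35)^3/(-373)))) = 6697075/40672063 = 0.16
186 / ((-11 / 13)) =-2418 / 11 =-219.82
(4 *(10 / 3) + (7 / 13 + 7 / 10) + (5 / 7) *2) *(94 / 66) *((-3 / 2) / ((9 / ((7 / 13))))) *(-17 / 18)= 3172829 / 1642680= 1.93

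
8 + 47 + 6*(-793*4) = -18977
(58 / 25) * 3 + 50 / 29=6296 / 725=8.68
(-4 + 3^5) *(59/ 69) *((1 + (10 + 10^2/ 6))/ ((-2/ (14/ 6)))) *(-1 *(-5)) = -40963405/ 1242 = -32981.81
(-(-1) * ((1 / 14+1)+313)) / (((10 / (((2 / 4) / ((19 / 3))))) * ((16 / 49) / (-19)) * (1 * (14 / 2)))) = -20.61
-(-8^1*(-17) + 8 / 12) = -410 / 3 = -136.67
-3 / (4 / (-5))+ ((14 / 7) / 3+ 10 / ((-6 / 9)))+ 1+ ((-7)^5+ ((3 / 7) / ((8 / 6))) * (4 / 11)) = -15538415 / 924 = -16816.47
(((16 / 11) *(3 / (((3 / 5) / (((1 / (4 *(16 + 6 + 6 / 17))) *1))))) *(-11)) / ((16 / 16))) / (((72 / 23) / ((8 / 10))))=-0.23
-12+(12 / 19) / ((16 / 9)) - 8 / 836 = -9743 / 836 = -11.65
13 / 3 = 4.33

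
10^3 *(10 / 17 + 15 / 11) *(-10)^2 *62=2263000000 / 187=12101604.28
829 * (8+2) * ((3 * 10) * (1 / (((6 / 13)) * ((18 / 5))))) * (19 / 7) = 25595375 / 63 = 406275.79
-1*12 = -12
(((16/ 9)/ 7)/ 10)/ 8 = 0.00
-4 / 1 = -4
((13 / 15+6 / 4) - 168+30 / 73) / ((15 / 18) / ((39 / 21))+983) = -4703881 / 27998785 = -0.17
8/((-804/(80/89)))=-160/17889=-0.01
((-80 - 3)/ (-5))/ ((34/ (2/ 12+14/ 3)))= 2407/ 1020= 2.36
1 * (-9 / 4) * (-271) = 2439 / 4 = 609.75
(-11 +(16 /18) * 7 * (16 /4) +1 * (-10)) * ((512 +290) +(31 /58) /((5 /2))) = 814247 /261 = 3119.72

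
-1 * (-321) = 321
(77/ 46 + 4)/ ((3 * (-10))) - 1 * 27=-12507/ 460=-27.19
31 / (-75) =-31 / 75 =-0.41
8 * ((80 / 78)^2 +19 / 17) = 448792 / 25857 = 17.36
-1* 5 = -5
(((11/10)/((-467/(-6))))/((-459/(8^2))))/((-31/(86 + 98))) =129536/11074905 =0.01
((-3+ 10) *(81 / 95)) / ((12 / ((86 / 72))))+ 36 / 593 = 590199 / 901360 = 0.65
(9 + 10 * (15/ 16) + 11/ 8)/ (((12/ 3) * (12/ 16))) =79/ 12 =6.58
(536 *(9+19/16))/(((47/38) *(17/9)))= 1867491/799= 2337.29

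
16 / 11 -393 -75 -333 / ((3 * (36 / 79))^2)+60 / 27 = -9159479 / 14256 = -642.50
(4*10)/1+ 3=43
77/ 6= 12.83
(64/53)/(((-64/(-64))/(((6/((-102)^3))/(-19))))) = 16/44526519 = 0.00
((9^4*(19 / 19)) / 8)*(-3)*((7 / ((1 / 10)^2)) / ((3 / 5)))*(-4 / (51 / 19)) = 72717750 / 17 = 4277514.71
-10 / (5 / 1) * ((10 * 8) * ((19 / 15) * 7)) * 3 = -4256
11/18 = 0.61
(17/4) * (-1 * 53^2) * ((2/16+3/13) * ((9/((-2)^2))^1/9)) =-1766861/1664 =-1061.82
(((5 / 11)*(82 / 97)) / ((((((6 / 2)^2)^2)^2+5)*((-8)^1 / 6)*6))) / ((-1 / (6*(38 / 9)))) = 3895 / 21017766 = 0.00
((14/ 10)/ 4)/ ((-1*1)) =-7/ 20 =-0.35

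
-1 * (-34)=34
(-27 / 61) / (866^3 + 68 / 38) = -171 / 250908779846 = -0.00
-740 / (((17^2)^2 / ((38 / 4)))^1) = -7030 / 83521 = -0.08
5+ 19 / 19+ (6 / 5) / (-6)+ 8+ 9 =114 / 5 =22.80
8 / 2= 4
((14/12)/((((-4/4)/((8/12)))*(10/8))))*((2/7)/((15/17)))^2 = -4624/70875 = -0.07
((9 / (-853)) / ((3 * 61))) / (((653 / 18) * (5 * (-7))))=54 / 1189214215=0.00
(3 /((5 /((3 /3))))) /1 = 3 /5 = 0.60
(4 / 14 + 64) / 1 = 450 / 7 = 64.29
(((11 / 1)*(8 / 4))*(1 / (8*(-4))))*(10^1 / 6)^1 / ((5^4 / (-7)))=77 / 6000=0.01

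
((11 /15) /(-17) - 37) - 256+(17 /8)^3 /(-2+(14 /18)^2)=-4424825471 /14753280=-299.92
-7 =-7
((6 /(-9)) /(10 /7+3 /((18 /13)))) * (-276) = 7728 /151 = 51.18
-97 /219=-0.44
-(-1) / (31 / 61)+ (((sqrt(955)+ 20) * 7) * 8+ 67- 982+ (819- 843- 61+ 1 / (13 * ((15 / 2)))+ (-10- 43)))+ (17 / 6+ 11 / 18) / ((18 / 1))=22578953 / 326430+ 56 * sqrt(955)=1799.74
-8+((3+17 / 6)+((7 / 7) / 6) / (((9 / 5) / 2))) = -107 / 54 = -1.98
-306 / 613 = -0.50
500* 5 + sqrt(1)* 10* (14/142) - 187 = 2313.99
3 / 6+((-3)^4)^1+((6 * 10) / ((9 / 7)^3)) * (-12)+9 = -40219 / 162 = -248.27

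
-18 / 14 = -9 / 7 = -1.29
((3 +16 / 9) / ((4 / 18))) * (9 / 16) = 387 / 32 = 12.09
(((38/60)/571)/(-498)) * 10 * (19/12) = -361/10236888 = -0.00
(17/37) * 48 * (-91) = -2006.92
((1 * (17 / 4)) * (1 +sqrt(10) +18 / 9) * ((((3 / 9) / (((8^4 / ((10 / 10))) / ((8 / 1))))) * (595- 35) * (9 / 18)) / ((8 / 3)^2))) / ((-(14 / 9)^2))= -20655 * sqrt(10) / 458752- 61965 / 458752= -0.28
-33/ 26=-1.27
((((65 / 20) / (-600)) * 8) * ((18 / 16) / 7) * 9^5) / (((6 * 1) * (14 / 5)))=-767637 / 31360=-24.48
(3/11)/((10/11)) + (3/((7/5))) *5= 771/70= 11.01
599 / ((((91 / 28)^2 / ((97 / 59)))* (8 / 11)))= 1278266 / 9971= 128.20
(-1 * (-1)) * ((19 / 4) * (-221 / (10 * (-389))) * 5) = 4199 / 3112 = 1.35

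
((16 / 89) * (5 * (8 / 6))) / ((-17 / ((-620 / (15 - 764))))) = -198400 / 3399711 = -0.06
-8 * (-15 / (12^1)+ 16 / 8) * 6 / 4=-9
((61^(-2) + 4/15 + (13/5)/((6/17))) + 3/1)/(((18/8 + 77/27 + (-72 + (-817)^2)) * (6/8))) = 28488696/1341077926135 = 0.00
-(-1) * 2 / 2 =1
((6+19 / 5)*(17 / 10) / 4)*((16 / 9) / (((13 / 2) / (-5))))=-3332 / 585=-5.70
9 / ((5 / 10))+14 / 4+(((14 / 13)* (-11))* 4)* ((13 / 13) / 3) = 445 / 78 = 5.71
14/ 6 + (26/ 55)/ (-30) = 1912/ 825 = 2.32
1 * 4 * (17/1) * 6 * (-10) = -4080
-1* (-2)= 2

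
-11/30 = -0.37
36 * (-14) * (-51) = 25704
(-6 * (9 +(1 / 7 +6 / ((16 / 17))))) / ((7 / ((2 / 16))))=-1.66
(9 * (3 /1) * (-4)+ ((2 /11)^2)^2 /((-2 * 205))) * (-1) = 324151748 /3001405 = 108.00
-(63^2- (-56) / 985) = -3909521 / 985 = -3969.06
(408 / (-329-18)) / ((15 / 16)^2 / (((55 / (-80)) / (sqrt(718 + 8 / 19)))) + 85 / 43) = 87766035456 / 44189219914495 + 2987392320*sqrt(10374) / 8837843982899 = 0.04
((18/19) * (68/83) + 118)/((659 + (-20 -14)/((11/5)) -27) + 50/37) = 38117585/198295134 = 0.19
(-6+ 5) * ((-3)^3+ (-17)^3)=4940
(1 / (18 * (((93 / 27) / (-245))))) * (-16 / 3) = 1960 / 93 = 21.08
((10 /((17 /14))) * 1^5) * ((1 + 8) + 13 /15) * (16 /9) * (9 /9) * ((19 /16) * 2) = 157472 /459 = 343.08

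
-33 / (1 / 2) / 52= -33 / 26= -1.27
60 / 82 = 30 / 41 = 0.73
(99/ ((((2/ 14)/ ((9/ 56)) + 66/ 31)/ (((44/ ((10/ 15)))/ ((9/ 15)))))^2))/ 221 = 23311433475/ 39170261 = 595.13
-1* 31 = -31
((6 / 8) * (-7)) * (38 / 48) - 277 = -8997 / 32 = -281.16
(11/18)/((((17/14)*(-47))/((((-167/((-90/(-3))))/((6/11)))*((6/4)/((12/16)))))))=141449/647190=0.22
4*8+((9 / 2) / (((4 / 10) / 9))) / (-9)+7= 111 / 4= 27.75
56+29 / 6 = 365 / 6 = 60.83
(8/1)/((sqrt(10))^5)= sqrt(10)/125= 0.03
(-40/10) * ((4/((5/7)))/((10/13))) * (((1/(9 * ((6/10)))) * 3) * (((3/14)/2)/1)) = -26/15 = -1.73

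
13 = 13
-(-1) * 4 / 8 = 1 / 2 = 0.50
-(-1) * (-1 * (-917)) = 917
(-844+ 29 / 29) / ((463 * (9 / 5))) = -1405 / 1389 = -1.01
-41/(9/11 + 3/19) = -8569/204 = -42.00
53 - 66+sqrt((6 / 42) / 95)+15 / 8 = -89 / 8+sqrt(665) / 665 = -11.09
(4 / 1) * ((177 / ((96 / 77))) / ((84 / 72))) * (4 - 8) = -1947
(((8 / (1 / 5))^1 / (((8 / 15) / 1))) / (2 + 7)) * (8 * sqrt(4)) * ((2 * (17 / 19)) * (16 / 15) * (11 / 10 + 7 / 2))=200192 / 171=1170.71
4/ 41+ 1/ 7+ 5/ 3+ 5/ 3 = 3077/ 861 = 3.57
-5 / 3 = -1.67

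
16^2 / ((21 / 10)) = 2560 / 21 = 121.90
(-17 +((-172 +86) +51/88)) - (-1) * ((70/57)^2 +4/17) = -489340981/4860504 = -100.68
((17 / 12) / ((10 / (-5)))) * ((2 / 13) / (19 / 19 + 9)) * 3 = -17 / 520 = -0.03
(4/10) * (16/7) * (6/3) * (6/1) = 10.97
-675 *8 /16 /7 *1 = -48.21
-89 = -89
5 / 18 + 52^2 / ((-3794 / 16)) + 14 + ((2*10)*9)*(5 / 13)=32007389 / 443898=72.11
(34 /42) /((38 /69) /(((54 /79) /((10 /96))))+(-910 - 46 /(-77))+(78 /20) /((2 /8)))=-27870480 /30769160911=-0.00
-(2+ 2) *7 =-28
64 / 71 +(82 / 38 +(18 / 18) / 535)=2209294 / 721715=3.06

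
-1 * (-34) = 34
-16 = -16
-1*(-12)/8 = 1.50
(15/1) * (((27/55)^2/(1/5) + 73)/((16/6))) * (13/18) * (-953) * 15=-4171438245/968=-4309337.03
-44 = -44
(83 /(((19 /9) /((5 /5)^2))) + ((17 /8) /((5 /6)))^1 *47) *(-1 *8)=-120966 /95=-1273.33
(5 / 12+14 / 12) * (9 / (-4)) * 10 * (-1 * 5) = 1425 / 8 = 178.12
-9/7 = -1.29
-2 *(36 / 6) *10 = -120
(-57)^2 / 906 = 3.59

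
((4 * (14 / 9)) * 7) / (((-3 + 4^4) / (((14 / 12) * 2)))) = 2744 / 6831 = 0.40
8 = 8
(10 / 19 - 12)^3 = -10360232 / 6859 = -1510.46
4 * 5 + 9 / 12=83 / 4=20.75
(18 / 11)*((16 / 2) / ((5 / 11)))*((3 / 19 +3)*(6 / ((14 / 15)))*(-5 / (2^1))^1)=-194400 / 133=-1461.65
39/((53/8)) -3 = 153/53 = 2.89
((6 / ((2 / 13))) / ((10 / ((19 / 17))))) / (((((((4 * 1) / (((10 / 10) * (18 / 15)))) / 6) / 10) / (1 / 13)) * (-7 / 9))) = -4617 / 595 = -7.76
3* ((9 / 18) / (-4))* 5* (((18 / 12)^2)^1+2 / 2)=-195 / 32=-6.09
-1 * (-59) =59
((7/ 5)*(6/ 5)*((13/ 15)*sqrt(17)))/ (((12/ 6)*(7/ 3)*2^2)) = 39*sqrt(17)/ 500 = 0.32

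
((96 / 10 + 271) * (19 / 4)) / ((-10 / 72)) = -239913 / 25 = -9596.52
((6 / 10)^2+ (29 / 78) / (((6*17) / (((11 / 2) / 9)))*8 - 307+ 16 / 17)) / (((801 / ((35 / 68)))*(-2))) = -946712207 / 8176798253520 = -0.00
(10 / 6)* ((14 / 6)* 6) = 70 / 3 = 23.33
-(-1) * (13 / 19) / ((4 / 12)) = 2.05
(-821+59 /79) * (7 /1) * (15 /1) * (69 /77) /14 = -33534000 /6083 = -5512.74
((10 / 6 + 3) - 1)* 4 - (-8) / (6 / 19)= 40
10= 10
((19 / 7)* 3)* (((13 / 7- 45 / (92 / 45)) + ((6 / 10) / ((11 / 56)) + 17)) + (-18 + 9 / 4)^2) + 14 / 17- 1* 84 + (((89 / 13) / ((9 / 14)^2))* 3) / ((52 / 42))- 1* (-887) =73421008698187 / 25643938320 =2863.09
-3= -3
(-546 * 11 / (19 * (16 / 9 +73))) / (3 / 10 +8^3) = -540540 / 65507801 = -0.01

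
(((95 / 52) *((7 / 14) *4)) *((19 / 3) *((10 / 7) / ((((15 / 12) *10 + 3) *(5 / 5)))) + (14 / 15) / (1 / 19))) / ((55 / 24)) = 4531272 / 155155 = 29.20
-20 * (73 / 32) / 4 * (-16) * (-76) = -13870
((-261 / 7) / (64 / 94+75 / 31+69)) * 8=-4.14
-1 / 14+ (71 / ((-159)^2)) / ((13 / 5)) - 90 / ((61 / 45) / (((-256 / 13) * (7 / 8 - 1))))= -45889591063 / 280669662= -163.50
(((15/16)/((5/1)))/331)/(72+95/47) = 141/18424784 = 0.00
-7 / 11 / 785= -7 / 8635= -0.00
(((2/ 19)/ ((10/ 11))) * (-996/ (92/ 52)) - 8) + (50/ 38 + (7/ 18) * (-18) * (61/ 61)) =-172328/ 2185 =-78.87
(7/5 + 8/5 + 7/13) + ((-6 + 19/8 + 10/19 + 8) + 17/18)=166889/17784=9.38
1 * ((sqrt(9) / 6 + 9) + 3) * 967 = 24175 / 2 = 12087.50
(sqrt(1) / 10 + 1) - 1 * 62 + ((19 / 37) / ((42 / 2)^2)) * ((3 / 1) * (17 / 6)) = -4967719 / 81585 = -60.89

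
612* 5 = 3060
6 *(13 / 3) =26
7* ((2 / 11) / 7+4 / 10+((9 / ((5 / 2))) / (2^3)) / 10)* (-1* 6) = -19.78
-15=-15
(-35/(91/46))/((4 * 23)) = -5/26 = -0.19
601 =601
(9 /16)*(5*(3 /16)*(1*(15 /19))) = 2025 /4864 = 0.42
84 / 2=42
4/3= 1.33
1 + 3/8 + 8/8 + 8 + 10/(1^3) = 20.38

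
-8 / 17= -0.47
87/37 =2.35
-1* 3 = -3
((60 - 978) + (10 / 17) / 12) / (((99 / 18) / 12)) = -374524 / 187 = -2002.80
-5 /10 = -1 /2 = -0.50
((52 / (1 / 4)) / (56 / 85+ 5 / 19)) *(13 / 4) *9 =6598.83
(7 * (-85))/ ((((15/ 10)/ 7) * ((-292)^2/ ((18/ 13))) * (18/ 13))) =-4165/ 127896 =-0.03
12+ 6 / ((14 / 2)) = 90 / 7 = 12.86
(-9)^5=-59049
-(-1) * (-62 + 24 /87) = -1790 /29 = -61.72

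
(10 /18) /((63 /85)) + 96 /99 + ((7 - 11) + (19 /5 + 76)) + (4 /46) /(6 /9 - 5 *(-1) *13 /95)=55647244 /717255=77.58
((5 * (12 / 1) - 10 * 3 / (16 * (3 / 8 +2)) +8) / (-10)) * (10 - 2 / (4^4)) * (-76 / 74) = 1633283 / 23680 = 68.97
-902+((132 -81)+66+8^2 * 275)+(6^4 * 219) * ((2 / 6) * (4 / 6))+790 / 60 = 479401 / 6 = 79900.17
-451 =-451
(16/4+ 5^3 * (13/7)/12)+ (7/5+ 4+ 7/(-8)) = 27.87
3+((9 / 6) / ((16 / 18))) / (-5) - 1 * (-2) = 373 / 80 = 4.66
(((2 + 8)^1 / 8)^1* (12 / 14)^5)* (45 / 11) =437400 / 184877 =2.37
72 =72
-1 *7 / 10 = -7 / 10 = -0.70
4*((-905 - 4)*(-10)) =36360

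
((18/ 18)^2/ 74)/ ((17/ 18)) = 9/ 629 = 0.01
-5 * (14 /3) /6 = -3.89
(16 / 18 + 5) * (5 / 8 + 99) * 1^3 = 586.68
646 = 646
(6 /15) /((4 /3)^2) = 0.22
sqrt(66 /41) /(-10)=-sqrt(2706) /410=-0.13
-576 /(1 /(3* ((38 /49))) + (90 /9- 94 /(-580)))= -2380320 /43771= -54.38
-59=-59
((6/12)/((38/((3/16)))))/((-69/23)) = -1/1216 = -0.00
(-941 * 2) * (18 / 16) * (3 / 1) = -25407 / 4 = -6351.75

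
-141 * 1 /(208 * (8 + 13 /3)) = -423 /7696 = -0.05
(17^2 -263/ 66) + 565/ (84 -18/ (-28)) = 1520873/ 5214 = 291.69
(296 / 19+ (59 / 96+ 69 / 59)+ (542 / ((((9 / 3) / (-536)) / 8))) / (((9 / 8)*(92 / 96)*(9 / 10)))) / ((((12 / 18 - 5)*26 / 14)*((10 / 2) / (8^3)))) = 5975829611691632 / 588239145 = 10158843.84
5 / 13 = 0.38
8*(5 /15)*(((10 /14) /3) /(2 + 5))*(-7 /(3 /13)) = -520 /189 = -2.75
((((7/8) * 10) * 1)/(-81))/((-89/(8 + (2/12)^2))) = 10115/1038096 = 0.01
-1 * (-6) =6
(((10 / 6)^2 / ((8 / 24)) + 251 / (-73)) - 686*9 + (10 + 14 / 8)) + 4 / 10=-26967463 / 4380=-6156.96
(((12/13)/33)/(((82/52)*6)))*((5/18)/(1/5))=0.00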